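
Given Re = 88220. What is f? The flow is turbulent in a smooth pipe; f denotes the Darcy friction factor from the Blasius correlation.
Formula: f = \frac{0.316}{Re^{0.25}}
f = 0.316/88220^0.25 = 0.01834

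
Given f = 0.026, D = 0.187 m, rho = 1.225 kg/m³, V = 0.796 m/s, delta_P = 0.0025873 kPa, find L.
Formula: \Delta P = f \frac{L}{D} \frac{\rho V^2}{2}
Substituting knowns: 0.0025873 = 0.026·(L/0.187)·0.5·1.225·0.796²/1000
Solving for L: L = (0.0025873·1000)·0.187/(0.026·0.5·1.225·0.796²) = 47.95 m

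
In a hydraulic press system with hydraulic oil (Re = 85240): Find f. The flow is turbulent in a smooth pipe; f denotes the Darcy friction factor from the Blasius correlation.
Formula: f = \frac{0.316}{Re^{0.25}}
f = 0.316/85240^0.25 = 0.01849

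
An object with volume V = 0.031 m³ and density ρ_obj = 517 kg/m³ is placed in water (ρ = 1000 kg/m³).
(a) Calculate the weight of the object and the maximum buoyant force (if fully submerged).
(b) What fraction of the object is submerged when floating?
(a) W=rho_obj*g*V=517*9.81*0.031=157.2 N; F_B(max)=rho*g*V=1000*9.81*0.031=304.1 N
(b) Floating fraction=rho_obj/rho=517/1000=0.517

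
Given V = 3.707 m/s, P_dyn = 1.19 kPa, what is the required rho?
Formula: P_{dyn} = \frac{1}{2} \rho V^2
Substituting knowns: 1.19 = 0.5·rho·3.707²/1000
Solving for rho: rho = 2·(1.19·1000)/3.707² = 173.2 kg/m³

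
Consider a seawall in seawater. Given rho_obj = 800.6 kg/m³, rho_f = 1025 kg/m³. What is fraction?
Formula: f_{sub} = \frac{\rho_{obj}}{\rho_f}
fraction = 800.6/1025 = 0.7811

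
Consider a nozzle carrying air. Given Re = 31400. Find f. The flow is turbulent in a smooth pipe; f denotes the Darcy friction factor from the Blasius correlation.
Formula: f = \frac{0.316}{Re^{0.25}}
f = 0.316/31400^0.25 = 0.02374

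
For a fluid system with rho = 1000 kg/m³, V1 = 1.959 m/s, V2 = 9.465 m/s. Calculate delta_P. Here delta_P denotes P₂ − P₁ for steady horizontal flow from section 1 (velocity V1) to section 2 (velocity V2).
Formula: \Delta P = \frac{1}{2} \rho (V_1^2 - V_2^2)
delta_P = 0.5·1000·(1.959² − 9.465²)/1000 = -42.87 kPa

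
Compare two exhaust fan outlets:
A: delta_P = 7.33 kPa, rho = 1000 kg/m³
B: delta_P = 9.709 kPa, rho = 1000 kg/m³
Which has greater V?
V(A) = 3.829 m/s, V(B) = 4.407 m/s. Answer: B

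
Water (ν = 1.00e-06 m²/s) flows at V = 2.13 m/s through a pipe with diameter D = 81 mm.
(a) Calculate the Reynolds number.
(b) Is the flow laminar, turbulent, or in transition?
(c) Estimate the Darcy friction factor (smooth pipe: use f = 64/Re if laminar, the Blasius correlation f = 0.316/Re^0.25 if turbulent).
(a) Re = V·D/ν = 2.13·0.081/1.00e-06 = 172530
(b) Flow regime: turbulent (Re > 4000)
(c) Friction factor: f = 0.316/Re^0.25 = 0.316/172530^0.25 = 0.0155 (Blasius is strictly valid for Re ≲ 1e5; used here as the smooth-pipe estimate the problem specifies)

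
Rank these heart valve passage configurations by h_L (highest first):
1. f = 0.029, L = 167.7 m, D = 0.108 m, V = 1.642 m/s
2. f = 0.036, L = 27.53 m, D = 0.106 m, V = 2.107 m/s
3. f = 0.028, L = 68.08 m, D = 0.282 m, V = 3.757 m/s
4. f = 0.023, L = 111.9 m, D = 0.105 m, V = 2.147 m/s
Case 1: h_L = 6.188 m
Case 2: h_L = 2.116 m
Case 3: h_L = 4.863 m
Case 4: h_L = 5.759 m
Ranking (highest first): 1, 4, 3, 2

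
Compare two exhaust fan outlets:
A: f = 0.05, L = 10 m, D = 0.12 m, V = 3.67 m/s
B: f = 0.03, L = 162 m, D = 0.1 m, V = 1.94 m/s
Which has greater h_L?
h_L(A) = 2.86 m, h_L(B) = 9.323 m. Answer: B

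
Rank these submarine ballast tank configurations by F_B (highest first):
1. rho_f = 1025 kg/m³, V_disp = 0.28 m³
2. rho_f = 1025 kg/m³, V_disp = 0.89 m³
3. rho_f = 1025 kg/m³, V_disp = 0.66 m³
Case 1: F_B = 2815 N
Case 2: F_B = 8949 N
Case 3: F_B = 6636 N
Ranking (highest first): 2, 3, 1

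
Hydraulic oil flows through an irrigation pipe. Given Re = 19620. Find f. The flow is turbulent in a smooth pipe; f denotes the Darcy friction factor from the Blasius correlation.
Formula: f = \frac{0.316}{Re^{0.25}}
f = 0.316/19620^0.25 = 0.0267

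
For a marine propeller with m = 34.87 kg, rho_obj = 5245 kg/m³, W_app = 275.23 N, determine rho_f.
Formula: W_{app} = mg\left(1 - \frac{\rho_f}{\rho_{obj}}\right)
Substituting knowns: 275.23 = 34.87·9.81·(1 − rho_f/5245)
Solving for rho_f: rho_f = 5245·(1 − 275.23/(34.87·9.81)) = 1025 kg/m³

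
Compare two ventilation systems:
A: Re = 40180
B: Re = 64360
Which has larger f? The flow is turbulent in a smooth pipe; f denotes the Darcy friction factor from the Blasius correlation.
f(A) = 0.02232, f(B) = 0.01984. Answer: A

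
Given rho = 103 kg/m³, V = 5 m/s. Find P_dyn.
Formula: P_{dyn} = \frac{1}{2} \rho V^2
P_dyn = 0.5·103·5²/1000 = 1.288 kPa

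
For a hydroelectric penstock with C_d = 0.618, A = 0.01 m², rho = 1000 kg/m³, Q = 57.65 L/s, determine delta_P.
Formula: Q = C_d A \sqrt{\frac{2 \Delta P}{\rho}}
Substituting knowns: 57.65 = 0.618·0.01·√(2·(delta_P·1000)/1000)·1000
Solving for delta_P: delta_P = ((57.65/1000)/(0.618·0.01))²·1000/2/1000 = 43.51 kPa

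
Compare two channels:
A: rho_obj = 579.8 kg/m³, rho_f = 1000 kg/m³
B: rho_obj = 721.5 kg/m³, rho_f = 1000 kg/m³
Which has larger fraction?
fraction(A) = 0.5798, fraction(B) = 0.7215. Answer: B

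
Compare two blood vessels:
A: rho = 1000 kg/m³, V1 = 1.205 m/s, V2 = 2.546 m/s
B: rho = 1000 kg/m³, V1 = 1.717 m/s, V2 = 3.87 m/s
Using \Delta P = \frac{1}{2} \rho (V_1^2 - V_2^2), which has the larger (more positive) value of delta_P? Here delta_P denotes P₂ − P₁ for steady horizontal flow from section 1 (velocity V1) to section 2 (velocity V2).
delta_P(A) = -2.515 kPa, delta_P(B) = -6.014 kPa. Answer: A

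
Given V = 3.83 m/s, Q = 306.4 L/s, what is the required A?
Formula: Q = A V
Substituting knowns: 306.4 = A·3.83·1000
Solving for A: A = (306.4/1000)/3.83 = 0.08 m²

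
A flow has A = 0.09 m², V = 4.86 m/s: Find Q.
Formula: Q = A V
Q = 0.09·4.86·1000 = 437.4 L/s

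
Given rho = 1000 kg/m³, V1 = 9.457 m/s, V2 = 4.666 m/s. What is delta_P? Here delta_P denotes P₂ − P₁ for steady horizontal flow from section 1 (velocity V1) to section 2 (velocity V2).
Formula: \Delta P = \frac{1}{2} \rho (V_1^2 - V_2^2)
delta_P = 0.5·1000·(9.457² − 4.666²)/1000 = 33.83 kPa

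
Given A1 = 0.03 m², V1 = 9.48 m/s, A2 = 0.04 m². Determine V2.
Formula: V_2 = \frac{A_1 V_1}{A_2}
V2 = 0.03·9.48/0.04 = 7.11 m/s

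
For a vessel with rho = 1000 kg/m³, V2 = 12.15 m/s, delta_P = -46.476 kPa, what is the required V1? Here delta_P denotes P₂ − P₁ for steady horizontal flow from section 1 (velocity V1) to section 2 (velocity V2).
Formula: \Delta P = \frac{1}{2} \rho (V_1^2 - V_2^2)
Substituting knowns: -46.476 = 0.5·1000·(V1² − 12.15²)/1000
Solving for V1: V1 = √(12.15² + 2·(-46.476·1000)/1000) = 7.394 m/s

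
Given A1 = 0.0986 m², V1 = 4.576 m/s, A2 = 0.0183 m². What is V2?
Formula: V_2 = \frac{A_1 V_1}{A_2}
V2 = 0.0986·4.576/0.0183 = 24.66 m/s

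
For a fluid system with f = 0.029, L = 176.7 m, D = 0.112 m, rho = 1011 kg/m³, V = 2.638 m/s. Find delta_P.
Formula: \Delta P = f \frac{L}{D} \frac{\rho V^2}{2}
delta_P = 0.029·(176.7/0.112)·0.5·1011·2.638²/1000 = 160.9 kPa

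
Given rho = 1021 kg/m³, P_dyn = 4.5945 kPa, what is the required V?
Formula: P_{dyn} = \frac{1}{2} \rho V^2
Substituting knowns: 4.5945 = 0.5·1021·V²/1000
Solving for V: V = √(2·(4.5945·1000)/1021) = 3 m/s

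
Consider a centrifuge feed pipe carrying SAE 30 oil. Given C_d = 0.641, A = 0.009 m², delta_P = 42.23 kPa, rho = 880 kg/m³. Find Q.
Formula: Q = C_d A \sqrt{\frac{2 \Delta P}{\rho}}
Q = 0.641·0.009·√(2·(42.23·1000)/880)·1000 = 56.52 L/s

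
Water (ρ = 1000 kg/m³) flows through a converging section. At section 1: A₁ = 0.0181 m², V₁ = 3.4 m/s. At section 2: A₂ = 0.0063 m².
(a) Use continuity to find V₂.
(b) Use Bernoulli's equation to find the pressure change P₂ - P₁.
(a) Continuity: A₁V₁=A₂V₂ -> V₂=A₁V₁/A₂=0.0181*3.4/0.0063=9.77 m/s
(b) Bernoulli: P₂-P₁=0.5*rho*(V₁^2-V₂^2)/1000=0.5*1000*(3.4^2-9.77^2)/1000=-41.95 kPa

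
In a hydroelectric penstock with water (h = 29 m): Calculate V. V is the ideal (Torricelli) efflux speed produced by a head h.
Formula: V = \sqrt{2 g h}
V = √(2·9.81·29) = 23.85 m/s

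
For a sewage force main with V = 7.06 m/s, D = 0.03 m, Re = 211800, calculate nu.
Formula: Re = \frac{V D}{\nu}
Substituting knowns: 211800 = 7.06·0.03/nu
Solving for nu: nu = 7.06·0.03/211800 = 1.000e-06 m²/s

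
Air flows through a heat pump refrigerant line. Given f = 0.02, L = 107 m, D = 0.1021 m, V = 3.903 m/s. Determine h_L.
Formula: h_L = f \frac{L}{D} \frac{V^2}{2g}
h_L = 0.02·(107/0.1021)·3.903²/(2·9.81) = 16.27 m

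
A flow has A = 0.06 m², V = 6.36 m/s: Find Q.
Formula: Q = A V
Q = 0.06·6.36·1000 = 381.6 L/s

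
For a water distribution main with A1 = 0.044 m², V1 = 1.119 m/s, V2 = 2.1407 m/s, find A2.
Formula: V_2 = \frac{A_1 V_1}{A_2}
Substituting knowns: 2.1407 = 0.044·1.119/A2
Solving for A2: A2 = 0.044·1.119/2.1407 = 0.023 m²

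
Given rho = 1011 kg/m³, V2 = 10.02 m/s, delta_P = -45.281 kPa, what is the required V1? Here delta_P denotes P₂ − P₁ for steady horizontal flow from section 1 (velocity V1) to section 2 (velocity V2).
Formula: \Delta P = \frac{1}{2} \rho (V_1^2 - V_2^2)
Substituting knowns: -45.281 = 0.5·1011·(V1² − 10.02²)/1000
Solving for V1: V1 = √(10.02² + 2·(-45.281·1000)/1011) = 3.29 m/s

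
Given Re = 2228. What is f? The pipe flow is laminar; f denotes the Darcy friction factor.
Formula: f = \frac{64}{Re}
f = 64/2228 = 0.02873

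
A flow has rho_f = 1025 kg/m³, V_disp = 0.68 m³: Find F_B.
Formula: F_B = \rho_f g V_{disp}
F_B = 1025·9.81·0.68 = 6838 N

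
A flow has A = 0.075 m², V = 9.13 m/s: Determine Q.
Formula: Q = A V
Q = 0.075·9.13·1000 = 684.8 L/s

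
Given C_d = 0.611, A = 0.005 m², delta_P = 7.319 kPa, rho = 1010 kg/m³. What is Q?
Formula: Q = C_d A \sqrt{\frac{2 \Delta P}{\rho}}
Q = 0.611·0.005·√(2·(7.319·1000)/1010)·1000 = 11.63 L/s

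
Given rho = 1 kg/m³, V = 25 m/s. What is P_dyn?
Formula: P_{dyn} = \frac{1}{2} \rho V^2
P_dyn = 0.5·1·25²/1000 = 0.3125 kPa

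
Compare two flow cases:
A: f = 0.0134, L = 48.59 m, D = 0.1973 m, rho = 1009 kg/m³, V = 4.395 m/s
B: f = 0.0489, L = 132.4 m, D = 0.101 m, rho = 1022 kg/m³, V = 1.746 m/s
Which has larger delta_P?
delta_P(A) = 32.16 kPa, delta_P(B) = 99.86 kPa. Answer: B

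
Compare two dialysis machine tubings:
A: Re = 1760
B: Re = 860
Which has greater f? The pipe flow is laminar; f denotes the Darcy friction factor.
f(A) = 0.03636, f(B) = 0.07442. Answer: B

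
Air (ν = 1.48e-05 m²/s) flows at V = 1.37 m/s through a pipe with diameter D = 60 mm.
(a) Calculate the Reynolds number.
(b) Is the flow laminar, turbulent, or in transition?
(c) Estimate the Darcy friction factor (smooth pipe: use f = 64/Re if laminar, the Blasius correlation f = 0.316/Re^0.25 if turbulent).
(a) Re = V·D/ν = 1.37·0.06/1.48e-05 = 5554.1
(b) Flow regime: turbulent (Re > 4000)
(c) Friction factor: f = 0.316/Re^0.25 = 0.316/5554.1^0.25 = 0.0366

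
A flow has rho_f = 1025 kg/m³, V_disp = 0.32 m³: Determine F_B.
Formula: F_B = \rho_f g V_{disp}
F_B = 1025·9.81·0.32 = 3218 N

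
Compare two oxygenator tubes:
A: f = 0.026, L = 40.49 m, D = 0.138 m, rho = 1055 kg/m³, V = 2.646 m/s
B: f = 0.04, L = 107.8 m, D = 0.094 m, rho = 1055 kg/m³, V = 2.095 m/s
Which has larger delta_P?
delta_P(A) = 28.17 kPa, delta_P(B) = 106.2 kPa. Answer: B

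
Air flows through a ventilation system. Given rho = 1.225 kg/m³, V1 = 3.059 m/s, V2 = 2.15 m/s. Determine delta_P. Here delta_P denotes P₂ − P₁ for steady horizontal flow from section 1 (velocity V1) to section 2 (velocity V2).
Formula: \Delta P = \frac{1}{2} \rho (V_1^2 - V_2^2)
delta_P = 0.5·1.225·(3.059² − 2.15²)/1000 = 0.0029 kPa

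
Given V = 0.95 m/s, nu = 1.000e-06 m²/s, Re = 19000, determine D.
Formula: Re = \frac{V D}{\nu}
Substituting knowns: 19000 = 0.95·D/1.000e-06
Solving for D: D = 19000·1.000e-06/0.95 = 0.02 m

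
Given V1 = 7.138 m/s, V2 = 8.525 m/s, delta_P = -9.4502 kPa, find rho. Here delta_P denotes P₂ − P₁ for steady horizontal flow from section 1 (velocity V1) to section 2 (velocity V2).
Formula: \Delta P = \frac{1}{2} \rho (V_1^2 - V_2^2)
Substituting knowns: -9.4502 = 0.5·rho·(7.138² − 8.525²)/1000
Solving for rho: rho = 2·(-9.4502·1000)/(7.138² − 8.525²) = 870 kg/m³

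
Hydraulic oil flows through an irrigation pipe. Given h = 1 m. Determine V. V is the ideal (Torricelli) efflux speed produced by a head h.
Formula: V = \sqrt{2 g h}
V = √(2·9.81·1) = 4.429 m/s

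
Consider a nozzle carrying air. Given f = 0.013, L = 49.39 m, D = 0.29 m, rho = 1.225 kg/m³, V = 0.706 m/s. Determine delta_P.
Formula: \Delta P = f \frac{L}{D} \frac{\rho V^2}{2}
delta_P = 0.013·(49.39/0.29)·0.5·1.225·0.706²/1000 = 0.0006759 kPa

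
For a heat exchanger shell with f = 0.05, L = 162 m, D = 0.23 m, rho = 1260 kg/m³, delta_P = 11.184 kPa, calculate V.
Formula: \Delta P = f \frac{L}{D} \frac{\rho V^2}{2}
Substituting knowns: 11.184 = 0.05·(162/0.23)·0.5·1260·V²/1000
Solving for V: V = √((11.184·1000)/(0.05·(162/0.23)·0.5·1260)) = 0.71 m/s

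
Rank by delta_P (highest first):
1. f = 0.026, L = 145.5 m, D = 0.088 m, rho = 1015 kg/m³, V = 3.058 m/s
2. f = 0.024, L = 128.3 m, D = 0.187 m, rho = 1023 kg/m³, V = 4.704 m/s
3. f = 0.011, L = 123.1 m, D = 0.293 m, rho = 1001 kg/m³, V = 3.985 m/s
Case 1: delta_P = 204 kPa
Case 2: delta_P = 186.4 kPa
Case 3: delta_P = 36.73 kPa
Ranking (highest first): 1, 2, 3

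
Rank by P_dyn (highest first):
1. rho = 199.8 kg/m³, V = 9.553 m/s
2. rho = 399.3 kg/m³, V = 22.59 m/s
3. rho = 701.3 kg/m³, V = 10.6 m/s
Case 1: P_dyn = 9.117 kPa
Case 2: P_dyn = 101.9 kPa
Case 3: P_dyn = 39.4 kPa
Ranking (highest first): 2, 3, 1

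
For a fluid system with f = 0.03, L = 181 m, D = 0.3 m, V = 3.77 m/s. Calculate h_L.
Formula: h_L = f \frac{L}{D} \frac{V^2}{2g}
h_L = 0.03·(181/0.3)·3.77²/(2·9.81) = 13.11 m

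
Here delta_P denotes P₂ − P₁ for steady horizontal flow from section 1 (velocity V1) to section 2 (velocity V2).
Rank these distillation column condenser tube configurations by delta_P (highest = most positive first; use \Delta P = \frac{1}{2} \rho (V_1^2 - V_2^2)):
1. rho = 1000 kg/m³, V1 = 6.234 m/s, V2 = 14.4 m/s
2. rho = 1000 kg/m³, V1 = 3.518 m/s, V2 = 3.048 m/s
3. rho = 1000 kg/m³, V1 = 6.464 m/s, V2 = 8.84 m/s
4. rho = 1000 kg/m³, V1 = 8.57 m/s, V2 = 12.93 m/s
Case 1: delta_P = -84.25 kPa
Case 2: delta_P = 1.543 kPa
Case 3: delta_P = -18.18 kPa
Case 4: delta_P = -46.87 kPa
Ranking (highest first): 2, 3, 4, 1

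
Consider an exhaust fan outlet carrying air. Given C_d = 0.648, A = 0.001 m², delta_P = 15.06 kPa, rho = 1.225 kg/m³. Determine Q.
Formula: Q = C_d A \sqrt{\frac{2 \Delta P}{\rho}}
Q = 0.648·0.001·√(2·(15.06·1000)/1.225)·1000 = 101.6 L/s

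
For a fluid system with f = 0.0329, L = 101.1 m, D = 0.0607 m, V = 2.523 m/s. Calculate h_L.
Formula: h_L = f \frac{L}{D} \frac{V^2}{2g}
h_L = 0.0329·(101.1/0.0607)·2.523²/(2·9.81) = 17.78 m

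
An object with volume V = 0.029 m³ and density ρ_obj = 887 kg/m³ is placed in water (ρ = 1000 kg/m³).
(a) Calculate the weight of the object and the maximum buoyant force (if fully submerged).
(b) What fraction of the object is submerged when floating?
(a) W=rho_obj*g*V=887*9.81*0.029=252.3 N; F_B(max)=rho*g*V=1000*9.81*0.029=284.5 N
(b) Floating fraction=rho_obj/rho=887/1000=0.887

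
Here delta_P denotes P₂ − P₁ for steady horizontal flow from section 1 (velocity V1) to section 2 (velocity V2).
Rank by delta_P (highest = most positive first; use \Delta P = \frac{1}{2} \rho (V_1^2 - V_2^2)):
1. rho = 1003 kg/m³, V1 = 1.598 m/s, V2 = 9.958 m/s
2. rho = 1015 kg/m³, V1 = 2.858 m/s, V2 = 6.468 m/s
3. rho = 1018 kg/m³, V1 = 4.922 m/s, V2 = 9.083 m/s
Case 1: delta_P = -48.45 kPa
Case 2: delta_P = -17.09 kPa
Case 3: delta_P = -29.66 kPa
Ranking (highest first): 2, 3, 1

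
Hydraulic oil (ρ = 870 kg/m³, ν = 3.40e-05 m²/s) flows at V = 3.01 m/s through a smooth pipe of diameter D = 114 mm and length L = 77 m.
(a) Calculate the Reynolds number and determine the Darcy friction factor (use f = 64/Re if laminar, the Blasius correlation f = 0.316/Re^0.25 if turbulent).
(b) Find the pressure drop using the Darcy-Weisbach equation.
(a) Re = V·D/ν = 3.01·0.114/3.40e-05 = 10092 → turbulent (Re > 4000); f = 0.316/Re^0.25 = 0.316/10092^0.25 = 0.031528
(b) Darcy-Weisbach: ΔP = f·(L/D)·½ρV²/1000 = 0.031528·(77/0.114)·½·870·3.01²/1000 = 83.93 kPa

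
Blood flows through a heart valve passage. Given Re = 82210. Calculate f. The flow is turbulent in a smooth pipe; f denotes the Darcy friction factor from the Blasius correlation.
Formula: f = \frac{0.316}{Re^{0.25}}
f = 0.316/82210^0.25 = 0.01866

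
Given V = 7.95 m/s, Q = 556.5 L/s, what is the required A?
Formula: Q = A V
Substituting knowns: 556.5 = A·7.95·1000
Solving for A: A = (556.5/1000)/7.95 = 0.07 m²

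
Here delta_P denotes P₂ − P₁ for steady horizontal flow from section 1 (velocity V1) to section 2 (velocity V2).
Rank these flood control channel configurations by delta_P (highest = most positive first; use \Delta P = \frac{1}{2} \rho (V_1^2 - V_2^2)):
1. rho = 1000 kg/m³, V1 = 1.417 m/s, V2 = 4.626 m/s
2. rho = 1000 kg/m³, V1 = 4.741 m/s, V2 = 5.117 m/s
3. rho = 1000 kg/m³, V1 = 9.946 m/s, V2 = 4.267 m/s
Case 1: delta_P = -9.696 kPa
Case 2: delta_P = -1.853 kPa
Case 3: delta_P = 40.36 kPa
Ranking (highest first): 3, 2, 1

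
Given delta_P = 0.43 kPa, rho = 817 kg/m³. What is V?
Formula: V = \sqrt{\frac{2 \Delta P}{\rho}}
V = √(2·(0.43·1000)/817) = 1.026 m/s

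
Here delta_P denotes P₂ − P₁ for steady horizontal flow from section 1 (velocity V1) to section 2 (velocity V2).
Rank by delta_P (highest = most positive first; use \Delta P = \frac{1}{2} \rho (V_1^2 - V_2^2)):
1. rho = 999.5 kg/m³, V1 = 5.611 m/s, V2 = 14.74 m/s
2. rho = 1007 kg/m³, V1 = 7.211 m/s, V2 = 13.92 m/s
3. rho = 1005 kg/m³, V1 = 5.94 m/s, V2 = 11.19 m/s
Case 1: delta_P = -92.85 kPa
Case 2: delta_P = -71.38 kPa
Case 3: delta_P = -45.19 kPa
Ranking (highest first): 3, 2, 1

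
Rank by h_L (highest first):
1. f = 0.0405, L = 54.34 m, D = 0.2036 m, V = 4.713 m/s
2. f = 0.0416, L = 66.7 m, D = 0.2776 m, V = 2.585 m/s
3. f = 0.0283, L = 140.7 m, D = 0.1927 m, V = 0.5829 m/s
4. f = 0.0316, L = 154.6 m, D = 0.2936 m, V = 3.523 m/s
Case 1: h_L = 12.24 m
Case 2: h_L = 3.404 m
Case 3: h_L = 0.3578 m
Case 4: h_L = 10.53 m
Ranking (highest first): 1, 4, 2, 3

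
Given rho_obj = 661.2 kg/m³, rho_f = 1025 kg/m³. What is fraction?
Formula: f_{sub} = \frac{\rho_{obj}}{\rho_f}
fraction = 661.2/1025 = 0.6451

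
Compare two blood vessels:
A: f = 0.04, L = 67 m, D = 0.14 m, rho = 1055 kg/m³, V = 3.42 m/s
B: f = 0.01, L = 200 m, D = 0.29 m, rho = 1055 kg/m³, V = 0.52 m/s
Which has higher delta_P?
delta_P(A) = 118.1 kPa, delta_P(B) = 0.9837 kPa. Answer: A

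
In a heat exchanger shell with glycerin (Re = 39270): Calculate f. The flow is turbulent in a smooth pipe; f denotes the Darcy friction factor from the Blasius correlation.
Formula: f = \frac{0.316}{Re^{0.25}}
f = 0.316/39270^0.25 = 0.02245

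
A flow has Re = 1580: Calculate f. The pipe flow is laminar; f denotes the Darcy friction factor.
Formula: f = \frac{64}{Re}
f = 64/1580 = 0.04051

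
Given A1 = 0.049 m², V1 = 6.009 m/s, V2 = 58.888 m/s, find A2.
Formula: V_2 = \frac{A_1 V_1}{A_2}
Substituting knowns: 58.888 = 0.049·6.009/A2
Solving for A2: A2 = 0.049·6.009/58.888 = 0.005 m²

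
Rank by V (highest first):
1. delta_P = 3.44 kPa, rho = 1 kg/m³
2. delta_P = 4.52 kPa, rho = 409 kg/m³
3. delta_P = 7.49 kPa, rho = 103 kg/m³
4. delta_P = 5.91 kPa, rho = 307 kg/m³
Case 1: V = 82.95 m/s
Case 2: V = 4.701 m/s
Case 3: V = 12.06 m/s
Case 4: V = 6.205 m/s
Ranking (highest first): 1, 3, 4, 2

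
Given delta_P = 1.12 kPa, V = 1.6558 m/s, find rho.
Formula: V = \sqrt{\frac{2 \Delta P}{\rho}}
Substituting knowns: 1.6558 = √(2·(1.12·1000)/rho)
Solving for rho: rho = 2·(1.12·1000)/1.6558² = 817 kg/m³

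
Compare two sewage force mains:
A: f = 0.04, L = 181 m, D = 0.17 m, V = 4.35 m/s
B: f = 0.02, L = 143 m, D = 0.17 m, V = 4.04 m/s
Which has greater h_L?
h_L(A) = 41.07 m, h_L(B) = 14 m. Answer: A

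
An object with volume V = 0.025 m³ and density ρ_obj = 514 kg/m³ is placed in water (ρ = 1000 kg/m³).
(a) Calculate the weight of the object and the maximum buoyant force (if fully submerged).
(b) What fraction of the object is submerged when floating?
(a) W=rho_obj*g*V=514*9.81*0.025=126.1 N; F_B(max)=rho*g*V=1000*9.81*0.025=245.2 N
(b) Floating fraction=rho_obj/rho=514/1000=0.514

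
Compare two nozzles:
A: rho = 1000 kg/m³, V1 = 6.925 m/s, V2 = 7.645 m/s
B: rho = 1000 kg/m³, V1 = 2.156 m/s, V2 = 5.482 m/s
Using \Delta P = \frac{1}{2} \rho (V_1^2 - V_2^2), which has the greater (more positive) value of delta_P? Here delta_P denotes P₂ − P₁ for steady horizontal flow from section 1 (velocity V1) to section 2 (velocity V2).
delta_P(A) = -5.245 kPa, delta_P(B) = -12.7 kPa. Answer: A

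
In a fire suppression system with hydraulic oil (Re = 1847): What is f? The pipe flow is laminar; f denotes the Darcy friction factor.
Formula: f = \frac{64}{Re}
f = 64/1847 = 0.03465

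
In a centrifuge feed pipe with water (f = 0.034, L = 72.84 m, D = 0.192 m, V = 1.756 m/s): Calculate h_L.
Formula: h_L = f \frac{L}{D} \frac{V^2}{2g}
h_L = 0.034·(72.84/0.192)·1.756²/(2·9.81) = 2.027 m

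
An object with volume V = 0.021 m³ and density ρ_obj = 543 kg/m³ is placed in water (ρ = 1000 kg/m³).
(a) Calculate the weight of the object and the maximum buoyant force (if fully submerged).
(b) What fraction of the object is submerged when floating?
(a) W=rho_obj*g*V=543*9.81*0.021=111.9 N; F_B(max)=rho*g*V=1000*9.81*0.021=206.0 N
(b) Floating fraction=rho_obj/rho=543/1000=0.543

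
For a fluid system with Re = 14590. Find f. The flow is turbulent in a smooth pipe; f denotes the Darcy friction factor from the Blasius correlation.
Formula: f = \frac{0.316}{Re^{0.25}}
f = 0.316/14590^0.25 = 0.02875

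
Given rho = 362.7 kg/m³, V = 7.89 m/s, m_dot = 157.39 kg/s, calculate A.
Formula: \dot{m} = \rho A V
Substituting knowns: 157.39 = 362.7·A·7.89
Solving for A: A = 157.39/(362.7·7.89) = 0.055 m²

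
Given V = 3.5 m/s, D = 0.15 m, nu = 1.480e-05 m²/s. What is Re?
Formula: Re = \frac{V D}{\nu}
Re = 3.5·0.15/1.480e-05 = 35473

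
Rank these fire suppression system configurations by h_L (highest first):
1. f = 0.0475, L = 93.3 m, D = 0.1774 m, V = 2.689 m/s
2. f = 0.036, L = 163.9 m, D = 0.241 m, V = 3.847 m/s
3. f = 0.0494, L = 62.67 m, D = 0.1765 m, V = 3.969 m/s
Case 1: h_L = 9.207 m
Case 2: h_L = 18.47 m
Case 3: h_L = 14.08 m
Ranking (highest first): 2, 3, 1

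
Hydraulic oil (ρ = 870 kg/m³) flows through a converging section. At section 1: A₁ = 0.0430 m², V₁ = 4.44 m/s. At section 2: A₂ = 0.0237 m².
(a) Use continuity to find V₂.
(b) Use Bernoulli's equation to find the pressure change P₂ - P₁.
(a) Continuity: A₁V₁=A₂V₂ -> V₂=A₁V₁/A₂=0.0430*4.44/0.0237=8.06 m/s
(b) Bernoulli: P₂-P₁=0.5*rho*(V₁^2-V₂^2)/1000=0.5*870*(4.44^2-8.06^2)/1000=-19.68 kPa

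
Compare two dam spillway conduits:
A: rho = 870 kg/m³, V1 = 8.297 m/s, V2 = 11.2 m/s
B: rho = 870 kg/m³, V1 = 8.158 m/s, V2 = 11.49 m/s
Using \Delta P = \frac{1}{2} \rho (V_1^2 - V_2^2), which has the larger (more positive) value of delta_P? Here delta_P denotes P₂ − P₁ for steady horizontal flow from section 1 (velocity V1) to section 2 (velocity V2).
delta_P(A) = -24.62 kPa, delta_P(B) = -28.48 kPa. Answer: A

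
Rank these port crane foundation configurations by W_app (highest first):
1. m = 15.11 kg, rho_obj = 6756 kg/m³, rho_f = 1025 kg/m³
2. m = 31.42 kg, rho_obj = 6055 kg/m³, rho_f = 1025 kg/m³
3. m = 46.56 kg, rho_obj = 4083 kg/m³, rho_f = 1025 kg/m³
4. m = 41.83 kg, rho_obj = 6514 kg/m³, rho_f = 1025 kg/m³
Case 1: W_app = 125.7 N
Case 2: W_app = 256.1 N
Case 3: W_app = 342.1 N
Case 4: W_app = 345.8 N
Ranking (highest first): 4, 3, 2, 1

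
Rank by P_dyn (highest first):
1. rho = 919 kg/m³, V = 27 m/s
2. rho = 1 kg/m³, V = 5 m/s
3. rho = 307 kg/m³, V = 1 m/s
Case 1: P_dyn = 335 kPa
Case 2: P_dyn = 0.0125 kPa
Case 3: P_dyn = 0.1535 kPa
Ranking (highest first): 1, 3, 2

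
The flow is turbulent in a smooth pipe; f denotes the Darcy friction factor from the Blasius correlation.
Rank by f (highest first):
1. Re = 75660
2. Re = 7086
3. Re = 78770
Case 1: f = 0.01905
Case 2: f = 0.03444
Case 3: f = 0.01886
Ranking (highest first): 2, 1, 3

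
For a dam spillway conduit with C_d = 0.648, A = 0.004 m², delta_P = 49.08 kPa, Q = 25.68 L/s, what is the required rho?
Formula: Q = C_d A \sqrt{\frac{2 \Delta P}{\rho}}
Substituting knowns: 25.68 = 0.648·0.004·√(2·(49.08·1000)/rho)·1000
Solving for rho: rho = 2·(49.08·1000)/((25.68/1000)/(0.648·0.004))² = 1000 kg/m³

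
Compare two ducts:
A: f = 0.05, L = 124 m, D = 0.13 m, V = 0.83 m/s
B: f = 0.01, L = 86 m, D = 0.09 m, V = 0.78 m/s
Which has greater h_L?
h_L(A) = 1.675 m, h_L(B) = 0.2963 m. Answer: A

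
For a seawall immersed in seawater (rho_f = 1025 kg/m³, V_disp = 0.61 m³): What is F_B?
Formula: F_B = \rho_f g V_{disp}
F_B = 1025·9.81·0.61 = 6134 N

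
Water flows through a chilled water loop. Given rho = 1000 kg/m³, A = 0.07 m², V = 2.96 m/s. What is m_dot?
Formula: \dot{m} = \rho A V
m_dot = 1000·0.07·2.96 = 207.2 kg/s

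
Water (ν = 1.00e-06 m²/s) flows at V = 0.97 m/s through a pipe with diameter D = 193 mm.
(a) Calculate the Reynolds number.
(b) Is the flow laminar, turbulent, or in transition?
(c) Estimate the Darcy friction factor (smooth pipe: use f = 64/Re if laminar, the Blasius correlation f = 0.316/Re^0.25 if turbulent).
(a) Re = V·D/ν = 0.97·0.193/1.00e-06 = 187210
(b) Flow regime: turbulent (Re > 4000)
(c) Friction factor: f = 0.316/Re^0.25 = 0.316/187210^0.25 = 0.01519 (Blasius is strictly valid for Re ≲ 1e5; used here as the smooth-pipe estimate the problem specifies)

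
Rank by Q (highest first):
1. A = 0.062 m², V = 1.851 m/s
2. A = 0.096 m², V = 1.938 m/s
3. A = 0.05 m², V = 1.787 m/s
Case 1: Q = 114.8 L/s
Case 2: Q = 186 L/s
Case 3: Q = 89.35 L/s
Ranking (highest first): 2, 1, 3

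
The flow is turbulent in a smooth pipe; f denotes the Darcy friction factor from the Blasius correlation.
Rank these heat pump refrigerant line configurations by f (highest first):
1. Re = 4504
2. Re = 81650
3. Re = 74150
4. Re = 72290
Case 1: f = 0.03857
Case 2: f = 0.01869
Case 3: f = 0.01915
Case 4: f = 0.01927
Ranking (highest first): 1, 4, 3, 2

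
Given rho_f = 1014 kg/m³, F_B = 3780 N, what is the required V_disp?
Formula: F_B = \rho_f g V_{disp}
Substituting knowns: 3780 = 1014·9.81·V_disp
Solving for V_disp: V_disp = 3780/(1014·9.81) = 0.38 m³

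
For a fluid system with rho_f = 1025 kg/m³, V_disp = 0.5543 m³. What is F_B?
Formula: F_B = \rho_f g V_{disp}
F_B = 1025·9.81·0.5543 = 5574 N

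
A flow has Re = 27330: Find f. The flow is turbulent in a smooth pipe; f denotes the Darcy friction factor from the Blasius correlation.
Formula: f = \frac{0.316}{Re^{0.25}}
f = 0.316/27330^0.25 = 0.02458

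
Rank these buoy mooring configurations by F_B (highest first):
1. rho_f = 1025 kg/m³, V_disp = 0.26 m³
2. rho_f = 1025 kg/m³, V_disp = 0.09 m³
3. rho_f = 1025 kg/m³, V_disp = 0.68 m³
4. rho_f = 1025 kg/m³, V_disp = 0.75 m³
Case 1: F_B = 2614 N
Case 2: F_B = 905 N
Case 3: F_B = 6838 N
Case 4: F_B = 7541 N
Ranking (highest first): 4, 3, 1, 2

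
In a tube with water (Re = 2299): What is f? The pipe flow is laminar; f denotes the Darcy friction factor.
Formula: f = \frac{64}{Re}
f = 64/2299 = 0.02784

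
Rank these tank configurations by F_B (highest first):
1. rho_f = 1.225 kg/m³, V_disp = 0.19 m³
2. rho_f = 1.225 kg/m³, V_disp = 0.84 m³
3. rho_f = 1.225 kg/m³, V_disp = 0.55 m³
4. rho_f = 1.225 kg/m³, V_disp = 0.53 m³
Case 1: F_B = 2.283 N
Case 2: F_B = 10.09 N
Case 3: F_B = 6.609 N
Case 4: F_B = 6.369 N
Ranking (highest first): 2, 3, 4, 1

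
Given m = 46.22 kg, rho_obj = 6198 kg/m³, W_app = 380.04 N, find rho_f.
Formula: W_{app} = mg\left(1 - \frac{\rho_f}{\rho_{obj}}\right)
Substituting knowns: 380.04 = 46.22·9.81·(1 − rho_f/6198)
Solving for rho_f: rho_f = 6198·(1 − 380.04/(46.22·9.81)) = 1003 kg/m³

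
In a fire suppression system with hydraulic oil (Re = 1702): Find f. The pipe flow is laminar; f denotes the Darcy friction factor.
Formula: f = \frac{64}{Re}
f = 64/1702 = 0.0376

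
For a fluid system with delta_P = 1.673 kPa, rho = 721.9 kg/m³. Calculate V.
Formula: V = \sqrt{\frac{2 \Delta P}{\rho}}
V = √(2·(1.673·1000)/721.9) = 2.153 m/s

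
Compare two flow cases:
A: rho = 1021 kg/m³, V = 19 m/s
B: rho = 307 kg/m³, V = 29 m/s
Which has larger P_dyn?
P_dyn(A) = 184.3 kPa, P_dyn(B) = 129.1 kPa. Answer: A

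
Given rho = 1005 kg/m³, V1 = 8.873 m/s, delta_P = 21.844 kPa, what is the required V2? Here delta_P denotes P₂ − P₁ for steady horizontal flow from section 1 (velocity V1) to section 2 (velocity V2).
Formula: \Delta P = \frac{1}{2} \rho (V_1^2 - V_2^2)
Substituting knowns: 21.844 = 0.5·1005·(8.873² − V2²)/1000
Solving for V2: V2 = √(8.873² − 2·(21.844·1000)/1005) = 5.938 m/s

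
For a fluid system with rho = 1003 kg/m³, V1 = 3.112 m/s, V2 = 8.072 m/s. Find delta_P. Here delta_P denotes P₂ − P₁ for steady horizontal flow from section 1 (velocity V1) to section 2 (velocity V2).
Formula: \Delta P = \frac{1}{2} \rho (V_1^2 - V_2^2)
delta_P = 0.5·1003·(3.112² − 8.072²)/1000 = -27.82 kPa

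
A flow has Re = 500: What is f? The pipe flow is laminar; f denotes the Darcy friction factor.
Formula: f = \frac{64}{Re}
f = 64/500 = 0.128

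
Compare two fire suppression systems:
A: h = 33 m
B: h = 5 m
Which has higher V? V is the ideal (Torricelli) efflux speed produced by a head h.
V(A) = 25.45 m/s, V(B) = 9.905 m/s. Answer: A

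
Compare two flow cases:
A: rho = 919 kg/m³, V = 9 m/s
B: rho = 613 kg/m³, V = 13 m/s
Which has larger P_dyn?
P_dyn(A) = 37.22 kPa, P_dyn(B) = 51.8 kPa. Answer: B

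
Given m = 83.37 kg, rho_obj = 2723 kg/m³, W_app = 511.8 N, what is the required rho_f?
Formula: W_{app} = mg\left(1 - \frac{\rho_f}{\rho_{obj}}\right)
Substituting knowns: 511.8 = 83.37·9.81·(1 − rho_f/2723)
Solving for rho_f: rho_f = 2723·(1 − 511.8/(83.37·9.81)) = 1019 kg/m³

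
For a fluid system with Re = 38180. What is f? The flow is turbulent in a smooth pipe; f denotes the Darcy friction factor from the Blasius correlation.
Formula: f = \frac{0.316}{Re^{0.25}}
f = 0.316/38180^0.25 = 0.02261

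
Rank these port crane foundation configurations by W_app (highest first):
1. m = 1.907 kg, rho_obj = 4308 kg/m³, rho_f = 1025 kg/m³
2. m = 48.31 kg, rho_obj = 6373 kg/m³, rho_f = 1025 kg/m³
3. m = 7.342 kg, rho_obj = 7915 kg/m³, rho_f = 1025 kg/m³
Case 1: W_app = 14.26 N
Case 2: W_app = 397.7 N
Case 3: W_app = 62.7 N
Ranking (highest first): 2, 3, 1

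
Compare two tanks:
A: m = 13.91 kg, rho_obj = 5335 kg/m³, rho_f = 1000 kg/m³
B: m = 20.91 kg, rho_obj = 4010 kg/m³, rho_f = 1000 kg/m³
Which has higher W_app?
W_app(A) = 110.9 N, W_app(B) = 154 N. Answer: B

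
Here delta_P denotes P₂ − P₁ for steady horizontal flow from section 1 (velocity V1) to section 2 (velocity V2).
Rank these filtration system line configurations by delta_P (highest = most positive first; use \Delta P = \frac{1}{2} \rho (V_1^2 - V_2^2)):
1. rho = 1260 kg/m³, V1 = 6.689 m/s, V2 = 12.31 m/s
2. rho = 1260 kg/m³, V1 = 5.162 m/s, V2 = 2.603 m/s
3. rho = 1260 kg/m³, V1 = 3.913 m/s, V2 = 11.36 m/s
Case 1: delta_P = -67.28 kPa
Case 2: delta_P = 12.52 kPa
Case 3: delta_P = -71.65 kPa
Ranking (highest first): 2, 1, 3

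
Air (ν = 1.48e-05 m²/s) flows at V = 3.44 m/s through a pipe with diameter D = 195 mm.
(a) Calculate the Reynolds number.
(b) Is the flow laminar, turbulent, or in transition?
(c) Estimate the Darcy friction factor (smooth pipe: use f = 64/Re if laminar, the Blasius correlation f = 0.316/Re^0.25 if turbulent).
(a) Re = V·D/ν = 3.44·0.195/1.48e-05 = 45324
(b) Flow regime: turbulent (Re > 4000)
(c) Friction factor: f = 0.316/Re^0.25 = 0.316/45324^0.25 = 0.02166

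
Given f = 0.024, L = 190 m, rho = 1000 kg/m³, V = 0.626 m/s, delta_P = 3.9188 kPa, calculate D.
Formula: \Delta P = f \frac{L}{D} \frac{\rho V^2}{2}
Substituting knowns: 3.9188 = 0.024·(190/D)·0.5·1000·0.626²/1000
Solving for D: D = 0.024·190·0.5·1000·0.626²/(3.9188·1000) = 0.228 m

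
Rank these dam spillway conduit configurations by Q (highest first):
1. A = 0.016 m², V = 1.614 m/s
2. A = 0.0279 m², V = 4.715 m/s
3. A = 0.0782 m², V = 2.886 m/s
Case 1: Q = 25.82 L/s
Case 2: Q = 131.5 L/s
Case 3: Q = 225.7 L/s
Ranking (highest first): 3, 2, 1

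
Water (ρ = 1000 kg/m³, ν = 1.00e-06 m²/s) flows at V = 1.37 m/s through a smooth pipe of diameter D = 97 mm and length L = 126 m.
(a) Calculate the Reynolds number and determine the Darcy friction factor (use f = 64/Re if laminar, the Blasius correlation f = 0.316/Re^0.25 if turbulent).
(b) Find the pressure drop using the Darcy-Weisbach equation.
(a) Re = V·D/ν = 1.37·0.097/1.00e-06 = 132890 → turbulent (Re > 4000); f = 0.316/Re^0.25 = 0.316/132890^0.25 = 0.016551 (Blasius is strictly valid for Re ≲ 1e5; used here as the smooth-pipe estimate the problem specifies)
(b) Darcy-Weisbach: ΔP = f·(L/D)·½ρV²/1000 = 0.016551·(126/0.097)·½·1000·1.37²/1000 = 20.18 kPa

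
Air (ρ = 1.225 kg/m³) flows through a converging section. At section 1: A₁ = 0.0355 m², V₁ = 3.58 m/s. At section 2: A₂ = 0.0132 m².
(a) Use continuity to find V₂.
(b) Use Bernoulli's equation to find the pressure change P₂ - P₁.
(a) Continuity: A₁V₁=A₂V₂ -> V₂=A₁V₁/A₂=0.0355*3.58/0.0132=9.63 m/s
(b) Bernoulli: P₂-P₁=0.5*rho*(V₁^2-V₂^2)/1000=0.5*1.225*(3.58^2-9.63^2)/1000=-0.04895 kPa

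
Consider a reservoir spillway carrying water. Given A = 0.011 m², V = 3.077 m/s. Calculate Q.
Formula: Q = A V
Q = 0.011·3.077·1000 = 33.85 L/s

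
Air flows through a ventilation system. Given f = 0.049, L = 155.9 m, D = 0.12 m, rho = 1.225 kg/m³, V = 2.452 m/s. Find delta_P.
Formula: \Delta P = f \frac{L}{D} \frac{\rho V^2}{2}
delta_P = 0.049·(155.9/0.12)·0.5·1.225·2.452²/1000 = 0.2344 kPa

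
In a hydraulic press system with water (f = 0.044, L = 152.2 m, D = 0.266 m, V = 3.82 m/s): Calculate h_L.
Formula: h_L = f \frac{L}{D} \frac{V^2}{2g}
h_L = 0.044·(152.2/0.266)·3.82²/(2·9.81) = 18.72 m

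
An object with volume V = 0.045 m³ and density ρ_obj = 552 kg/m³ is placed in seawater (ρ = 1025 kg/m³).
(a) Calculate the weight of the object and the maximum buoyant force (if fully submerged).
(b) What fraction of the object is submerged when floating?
(a) W=rho_obj*g*V=552*9.81*0.045=243.7 N; F_B(max)=rho*g*V=1025*9.81*0.045=452.5 N
(b) Floating fraction=rho_obj/rho=552/1025=0.539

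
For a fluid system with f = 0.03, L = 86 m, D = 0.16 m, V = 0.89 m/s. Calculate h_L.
Formula: h_L = f \frac{L}{D} \frac{V^2}{2g}
h_L = 0.03·(86/0.16)·0.89²/(2·9.81) = 0.651 m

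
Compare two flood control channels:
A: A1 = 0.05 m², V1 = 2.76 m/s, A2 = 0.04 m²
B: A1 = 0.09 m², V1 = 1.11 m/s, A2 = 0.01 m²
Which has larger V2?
V2(A) = 3.45 m/s, V2(B) = 9.99 m/s. Answer: B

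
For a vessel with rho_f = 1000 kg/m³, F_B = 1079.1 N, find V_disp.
Formula: F_B = \rho_f g V_{disp}
Substituting knowns: 1079.1 = 1000·9.81·V_disp
Solving for V_disp: V_disp = 1079.1/(1000·9.81) = 0.11 m³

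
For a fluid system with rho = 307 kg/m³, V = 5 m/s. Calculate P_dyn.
Formula: P_{dyn} = \frac{1}{2} \rho V^2
P_dyn = 0.5·307·5²/1000 = 3.837 kPa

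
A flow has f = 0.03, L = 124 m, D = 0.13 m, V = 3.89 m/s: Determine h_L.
Formula: h_L = f \frac{L}{D} \frac{V^2}{2g}
h_L = 0.03·(124/0.13)·3.89²/(2·9.81) = 22.07 m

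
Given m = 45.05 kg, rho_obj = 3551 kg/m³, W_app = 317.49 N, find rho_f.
Formula: W_{app} = mg\left(1 - \frac{\rho_f}{\rho_{obj}}\right)
Substituting knowns: 317.49 = 45.05·9.81·(1 − rho_f/3551)
Solving for rho_f: rho_f = 3551·(1 − 317.49/(45.05·9.81)) = 1000 kg/m³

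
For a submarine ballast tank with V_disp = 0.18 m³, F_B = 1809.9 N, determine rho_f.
Formula: F_B = \rho_f g V_{disp}
Substituting knowns: 1809.9 = rho_f·9.81·0.18
Solving for rho_f: rho_f = 1809.9/(9.81·0.18) = 1025 kg/m³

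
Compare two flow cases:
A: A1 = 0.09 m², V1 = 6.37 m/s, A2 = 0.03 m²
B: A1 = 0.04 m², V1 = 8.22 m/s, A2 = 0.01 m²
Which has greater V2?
V2(A) = 19.11 m/s, V2(B) = 32.88 m/s. Answer: B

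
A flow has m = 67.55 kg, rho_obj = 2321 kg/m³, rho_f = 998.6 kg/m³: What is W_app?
Formula: W_{app} = mg\left(1 - \frac{\rho_f}{\rho_{obj}}\right)
W_app = 67.55·9.81·(1 − 998.6/2321) = 377.6 N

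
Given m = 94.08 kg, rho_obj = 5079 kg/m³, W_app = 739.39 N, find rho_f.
Formula: W_{app} = mg\left(1 - \frac{\rho_f}{\rho_{obj}}\right)
Substituting knowns: 739.39 = 94.08·9.81·(1 − rho_f/5079)
Solving for rho_f: rho_f = 5079·(1 − 739.39/(94.08·9.81)) = 1010 kg/m³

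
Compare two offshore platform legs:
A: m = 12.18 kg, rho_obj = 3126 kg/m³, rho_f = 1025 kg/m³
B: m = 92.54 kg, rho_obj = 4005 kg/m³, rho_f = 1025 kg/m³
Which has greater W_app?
W_app(A) = 80.31 N, W_app(B) = 675.5 N. Answer: B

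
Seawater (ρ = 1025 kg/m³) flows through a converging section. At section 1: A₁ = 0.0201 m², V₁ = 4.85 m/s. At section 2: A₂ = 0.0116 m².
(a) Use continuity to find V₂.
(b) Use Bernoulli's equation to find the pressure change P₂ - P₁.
(a) Continuity: A₁V₁=A₂V₂ -> V₂=A₁V₁/A₂=0.0201*4.85/0.0116=8.40 m/s
(b) Bernoulli: P₂-P₁=0.5*rho*(V₁^2-V₂^2)/1000=0.5*1025*(4.85^2-8.40^2)/1000=-24.11 kPa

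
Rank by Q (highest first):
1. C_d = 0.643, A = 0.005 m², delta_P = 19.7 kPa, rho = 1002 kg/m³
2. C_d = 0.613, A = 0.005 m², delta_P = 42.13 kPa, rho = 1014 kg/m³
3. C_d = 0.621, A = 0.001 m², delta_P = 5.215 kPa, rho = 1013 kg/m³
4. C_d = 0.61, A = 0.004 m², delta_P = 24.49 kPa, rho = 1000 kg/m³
Case 1: Q = 20.16 L/s
Case 2: Q = 27.94 L/s
Case 3: Q = 1.993 L/s
Case 4: Q = 17.08 L/s
Ranking (highest first): 2, 1, 4, 3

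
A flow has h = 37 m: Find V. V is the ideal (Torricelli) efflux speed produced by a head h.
Formula: V = \sqrt{2 g h}
V = √(2·9.81·37) = 26.94 m/s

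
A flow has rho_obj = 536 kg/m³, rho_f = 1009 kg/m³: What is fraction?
Formula: f_{sub} = \frac{\rho_{obj}}{\rho_f}
fraction = 536/1009 = 0.5312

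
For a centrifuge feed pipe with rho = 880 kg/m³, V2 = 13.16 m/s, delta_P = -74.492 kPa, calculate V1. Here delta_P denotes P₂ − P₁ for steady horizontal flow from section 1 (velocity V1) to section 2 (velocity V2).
Formula: \Delta P = \frac{1}{2} \rho (V_1^2 - V_2^2)
Substituting knowns: -74.492 = 0.5·880·(V1² − 13.16²)/1000
Solving for V1: V1 = √(13.16² + 2·(-74.492·1000)/880) = 1.971 m/s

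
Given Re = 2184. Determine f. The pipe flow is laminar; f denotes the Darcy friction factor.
Formula: f = \frac{64}{Re}
f = 64/2184 = 0.0293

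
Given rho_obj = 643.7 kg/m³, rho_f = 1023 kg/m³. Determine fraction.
Formula: f_{sub} = \frac{\rho_{obj}}{\rho_f}
fraction = 643.7/1023 = 0.6292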